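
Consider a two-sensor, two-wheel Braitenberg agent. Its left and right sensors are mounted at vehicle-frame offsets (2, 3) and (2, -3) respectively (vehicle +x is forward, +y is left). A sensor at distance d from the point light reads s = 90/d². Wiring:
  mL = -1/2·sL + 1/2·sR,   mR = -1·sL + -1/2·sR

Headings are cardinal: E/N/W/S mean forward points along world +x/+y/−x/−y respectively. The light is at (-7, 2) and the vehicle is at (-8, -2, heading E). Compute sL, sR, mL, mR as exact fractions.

left sensor world pos  = (-6, 1); dL² = 2
right sensor world pos = (-6, -5); dR² = 50
sL = 90/2 = 45
sR = 90/50 = 9/5
mL = -1/2·sL + 1/2·sR = -108/5
mR = -1·sL + -1/2·sR = -459/10

45 9/5 -108/5 -459/10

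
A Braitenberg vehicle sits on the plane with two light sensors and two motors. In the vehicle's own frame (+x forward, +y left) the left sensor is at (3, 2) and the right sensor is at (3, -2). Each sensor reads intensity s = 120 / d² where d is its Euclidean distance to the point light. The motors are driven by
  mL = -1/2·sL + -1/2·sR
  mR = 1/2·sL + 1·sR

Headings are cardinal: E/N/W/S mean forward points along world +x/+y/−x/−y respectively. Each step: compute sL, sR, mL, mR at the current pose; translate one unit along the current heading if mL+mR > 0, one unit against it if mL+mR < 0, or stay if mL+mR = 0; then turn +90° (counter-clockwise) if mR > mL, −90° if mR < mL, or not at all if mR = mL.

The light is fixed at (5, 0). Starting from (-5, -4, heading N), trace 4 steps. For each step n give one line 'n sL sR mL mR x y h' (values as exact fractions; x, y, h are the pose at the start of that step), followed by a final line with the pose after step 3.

0 24/29 24/13 -504/377 852/377 -5 -4 N
1 60/97 12/17 -1092/1649 1674/1649 -5 -3 W
2 40/39 24/41 -1288/1599 1756/1599 -6 -3 S
3 30/17 6/5 -126/85 177/85 -6 -4 E
final -5 -4 N

n=0: pose=(-5,-4,N); sL=24/29, sR=24/13; mL=-504/377, mR=852/377; mL+mR=12/13 → advance +1; mR−mL=1356/377 → turn +1·90°
n=1: pose=(-5,-3,W); sL=60/97, sR=12/17; mL=-1092/1649, mR=1674/1649; mL+mR=6/17 → advance +1; mR−mL=2766/1649 → turn +1·90°
n=2: pose=(-6,-3,S); sL=40/39, sR=24/41; mL=-1288/1599, mR=1756/1599; mL+mR=12/41 → advance +1; mR−mL=3044/1599 → turn +1·90°
n=3: pose=(-6,-4,E); sL=30/17, sR=6/5; mL=-126/85, mR=177/85; mL+mR=3/5 → advance +1; mR−mL=303/85 → turn +1·90°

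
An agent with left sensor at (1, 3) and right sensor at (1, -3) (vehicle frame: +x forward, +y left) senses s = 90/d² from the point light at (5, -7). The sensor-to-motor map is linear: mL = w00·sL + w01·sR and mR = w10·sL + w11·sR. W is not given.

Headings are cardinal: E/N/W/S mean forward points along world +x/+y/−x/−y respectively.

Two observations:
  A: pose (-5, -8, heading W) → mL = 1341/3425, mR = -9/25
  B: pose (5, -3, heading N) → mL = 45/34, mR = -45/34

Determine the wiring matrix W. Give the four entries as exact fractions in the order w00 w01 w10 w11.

-1/2 1 0 -1/2

obs A: pose=(-5,-8,W) → sL=90/137, sR=18/25, mL=1341/3425, mR=-9/25
obs B: pose=(5,-3,N) → sL=45/17, sR=45/17, mL=45/34, mR=-45/34
sensor matrix S = [[90/137, 18/25], [45/17, 45/17]]; det S = -1944/11645
solve [mL_A; mL_B] = S·[w00; w01] and [mR_A; mR_B] = S·[w10; w11]:
  w00 = -1/2, w01 = 1, w10 = 0, w11 = -1/2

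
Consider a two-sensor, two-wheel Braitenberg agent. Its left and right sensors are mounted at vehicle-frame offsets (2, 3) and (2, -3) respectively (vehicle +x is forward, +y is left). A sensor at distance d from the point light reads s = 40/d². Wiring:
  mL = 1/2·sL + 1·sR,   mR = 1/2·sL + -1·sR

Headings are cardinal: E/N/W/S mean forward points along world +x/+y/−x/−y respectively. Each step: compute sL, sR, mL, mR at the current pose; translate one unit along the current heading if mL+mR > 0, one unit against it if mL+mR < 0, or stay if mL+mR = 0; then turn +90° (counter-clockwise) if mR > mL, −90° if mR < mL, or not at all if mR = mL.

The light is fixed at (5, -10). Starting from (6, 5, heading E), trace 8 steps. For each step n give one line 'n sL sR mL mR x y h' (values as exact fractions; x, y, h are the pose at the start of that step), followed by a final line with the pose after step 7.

0 40/333 40/153 1820/5661 -380/1887 6 5 E
1 20/97 4/17 558/1649 -218/1649 7 5 S
2 40/121 40/289 10620/34969 940/34969 7 4 W
3 2/13 5/34 99/442 -31/442 6 4 N
4 40/333 40/153 1820/5661 -380/1887 6 5 E
5 20/97 4/17 558/1649 -218/1649 7 5 S
6 40/121 40/289 10620/34969 940/34969 7 4 W
7 2/13 5/34 99/442 -31/442 6 4 N
final 6 5 E

n=0: pose=(6,5,E); sL=40/333, sR=40/153; mL=1820/5661, mR=-380/1887; mL+mR=40/333 → advance +1; mR−mL=-80/153 → turn -1·90°
n=1: pose=(7,5,S); sL=20/97, sR=4/17; mL=558/1649, mR=-218/1649; mL+mR=20/97 → advance +1; mR−mL=-8/17 → turn -1·90°
n=2: pose=(7,4,W); sL=40/121, sR=40/289; mL=10620/34969, mR=940/34969; mL+mR=40/121 → advance +1; mR−mL=-80/289 → turn -1·90°
n=3: pose=(6,4,N); sL=2/13, sR=5/34; mL=99/442, mR=-31/442; mL+mR=2/13 → advance +1; mR−mL=-5/17 → turn -1·90°
n=4: pose=(6,5,E); sL=40/333, sR=40/153; mL=1820/5661, mR=-380/1887; mL+mR=40/333 → advance +1; mR−mL=-80/153 → turn -1·90°
n=5: pose=(7,5,S); sL=20/97, sR=4/17; mL=558/1649, mR=-218/1649; mL+mR=20/97 → advance +1; mR−mL=-8/17 → turn -1·90°
n=6: pose=(7,4,W); sL=40/121, sR=40/289; mL=10620/34969, mR=940/34969; mL+mR=40/121 → advance +1; mR−mL=-80/289 → turn -1·90°
n=7: pose=(6,4,N); sL=2/13, sR=5/34; mL=99/442, mR=-31/442; mL+mR=2/13 → advance +1; mR−mL=-5/17 → turn -1·90°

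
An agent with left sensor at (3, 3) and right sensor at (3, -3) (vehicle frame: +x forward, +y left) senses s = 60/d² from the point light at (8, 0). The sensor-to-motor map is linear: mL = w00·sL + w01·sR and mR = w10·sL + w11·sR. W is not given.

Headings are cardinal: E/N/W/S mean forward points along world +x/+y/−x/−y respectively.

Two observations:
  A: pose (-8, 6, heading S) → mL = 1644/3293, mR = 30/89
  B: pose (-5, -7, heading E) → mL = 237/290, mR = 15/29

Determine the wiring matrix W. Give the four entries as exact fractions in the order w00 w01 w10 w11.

1 1 1 0

obs A: pose=(-8,6,S) → sL=30/89, sR=6/37, mL=1644/3293, mR=30/89
obs B: pose=(-5,-7,E) → sL=15/29, sR=3/10, mL=237/290, mR=15/29
sensor matrix S = [[30/89, 6/37], [15/29, 3/10]]; det S = 1647/95497
solve [mL_A; mL_B] = S·[w00; w01] and [mR_A; mR_B] = S·[w10; w11]:
  w00 = 1, w01 = 1, w10 = 1, w11 = 0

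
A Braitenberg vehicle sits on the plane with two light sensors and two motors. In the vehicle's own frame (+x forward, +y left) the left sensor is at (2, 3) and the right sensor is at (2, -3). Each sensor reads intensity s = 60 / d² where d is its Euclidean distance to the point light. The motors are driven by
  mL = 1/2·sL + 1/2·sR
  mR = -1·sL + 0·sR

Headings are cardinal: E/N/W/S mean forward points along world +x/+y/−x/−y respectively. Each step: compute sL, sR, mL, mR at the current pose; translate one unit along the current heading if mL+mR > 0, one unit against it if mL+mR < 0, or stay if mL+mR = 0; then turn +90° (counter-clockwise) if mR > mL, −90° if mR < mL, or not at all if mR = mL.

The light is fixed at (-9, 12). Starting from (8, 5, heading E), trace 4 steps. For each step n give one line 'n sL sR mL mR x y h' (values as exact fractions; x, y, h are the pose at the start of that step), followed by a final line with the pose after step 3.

n=0: pose=(8,5,E); sL=60/377, sR=60/461; mL=25140/173797, mR=-60/377; mL+mR=-2520/173797 → advance -1; mR−mL=-52800/173797 → turn -1·90°
n=1: pose=(7,5,S); sL=30/221, sR=6/25; mL=1038/5525, mR=-30/221; mL+mR=288/5525 → advance +1; mR−mL=-1788/5525 → turn -1·90°
n=2: pose=(7,4,W); sL=60/317, sR=60/221; mL=16140/70057, mR=-60/317; mL+mR=2880/70057 → advance +1; mR−mL=-29400/70057 → turn -1·90°
n=3: pose=(6,4,N); sL=1/3, sR=1/6; mL=1/4, mR=-1/3; mL+mR=-1/12 → advance -1; mR−mL=-7/12 → turn -1·90°

0 60/377 60/461 25140/173797 -60/377 8 5 E
1 30/221 6/25 1038/5525 -30/221 7 5 S
2 60/317 60/221 16140/70057 -60/317 7 4 W
3 1/3 1/6 1/4 -1/3 6 4 N
final 6 3 E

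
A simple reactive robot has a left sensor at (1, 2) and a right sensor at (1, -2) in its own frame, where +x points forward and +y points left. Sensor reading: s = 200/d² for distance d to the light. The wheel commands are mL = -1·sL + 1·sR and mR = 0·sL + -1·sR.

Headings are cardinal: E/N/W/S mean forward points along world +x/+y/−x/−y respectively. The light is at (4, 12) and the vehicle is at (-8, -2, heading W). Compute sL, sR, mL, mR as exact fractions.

left sensor world pos  = (-9, -4); dL² = 425
right sensor world pos = (-9, 0); dR² = 313
sL = 200/425 = 8/17
sR = 200/313 = 200/313
mL = -1·sL + 1·sR = 896/5321
mR = 0·sL + -1·sR = -200/313

8/17 200/313 896/5321 -200/313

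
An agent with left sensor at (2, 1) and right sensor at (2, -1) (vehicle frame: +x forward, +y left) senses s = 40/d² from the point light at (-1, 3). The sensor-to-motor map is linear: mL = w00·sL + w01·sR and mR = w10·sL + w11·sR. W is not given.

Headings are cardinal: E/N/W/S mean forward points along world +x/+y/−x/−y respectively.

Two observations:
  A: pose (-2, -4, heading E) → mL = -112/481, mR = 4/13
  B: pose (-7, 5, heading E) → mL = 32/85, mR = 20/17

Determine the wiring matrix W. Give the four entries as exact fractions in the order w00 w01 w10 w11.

obs A: pose=(-2,-4,E) → sL=40/37, sR=8/13, mL=-112/481, mR=4/13
obs B: pose=(-7,5,E) → sL=8/5, sR=40/17, mL=32/85, mR=20/17
sensor matrix S = [[40/37, 8/13], [8/5, 40/17]]; det S = 63744/40885
solve [mL_A; mL_B] = S·[w00; w01] and [mR_A; mR_B] = S·[w10; w11]:
  w00 = -1/2, w01 = 1/2, w10 = 0, w11 = 1/2

-1/2 1/2 0 1/2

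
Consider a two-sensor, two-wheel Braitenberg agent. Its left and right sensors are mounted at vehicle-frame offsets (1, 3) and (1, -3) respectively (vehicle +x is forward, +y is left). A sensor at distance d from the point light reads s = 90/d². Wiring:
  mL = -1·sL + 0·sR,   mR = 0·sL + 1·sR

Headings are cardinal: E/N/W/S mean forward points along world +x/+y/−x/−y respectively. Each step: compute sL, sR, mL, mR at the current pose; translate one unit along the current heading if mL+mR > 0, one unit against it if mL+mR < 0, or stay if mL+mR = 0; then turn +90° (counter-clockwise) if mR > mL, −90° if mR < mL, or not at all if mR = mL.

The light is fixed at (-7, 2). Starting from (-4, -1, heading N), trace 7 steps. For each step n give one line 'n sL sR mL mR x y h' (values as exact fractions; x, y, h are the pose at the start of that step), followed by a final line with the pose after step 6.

0 45/2 9/4 -45/2 9/4 -4 -1 N
1 90/53 18 -90/53 18 -4 -2 W
2 9/5 45/13 -9/5 45/13 -5 -2 S
3 90/13 90/73 -90/13 90/73 -5 -3 E
4 9/2 45/16 -9/2 45/16 -6 -3 N
5 10/9 10 -10/9 10 -6 -4 W
6 45/29 45/29 -45/29 45/29 -7 -4 S
final -7 -4 E

n=0: pose=(-4,-1,N); sL=45/2, sR=9/4; mL=-45/2, mR=9/4; mL+mR=-81/4 → advance -1; mR−mL=99/4 → turn +1·90°
n=1: pose=(-4,-2,W); sL=90/53, sR=18; mL=-90/53, mR=18; mL+mR=864/53 → advance +1; mR−mL=1044/53 → turn +1·90°
n=2: pose=(-5,-2,S); sL=9/5, sR=45/13; mL=-9/5, mR=45/13; mL+mR=108/65 → advance +1; mR−mL=342/65 → turn +1·90°
n=3: pose=(-5,-3,E); sL=90/13, sR=90/73; mL=-90/13, mR=90/73; mL+mR=-5400/949 → advance -1; mR−mL=7740/949 → turn +1·90°
n=4: pose=(-6,-3,N); sL=9/2, sR=45/16; mL=-9/2, mR=45/16; mL+mR=-27/16 → advance -1; mR−mL=117/16 → turn +1·90°
n=5: pose=(-6,-4,W); sL=10/9, sR=10; mL=-10/9, mR=10; mL+mR=80/9 → advance +1; mR−mL=100/9 → turn +1·90°
n=6: pose=(-7,-4,S); sL=45/29, sR=45/29; mL=-45/29, mR=45/29; mL+mR=0 → advance +0; mR−mL=90/29 → turn +1·90°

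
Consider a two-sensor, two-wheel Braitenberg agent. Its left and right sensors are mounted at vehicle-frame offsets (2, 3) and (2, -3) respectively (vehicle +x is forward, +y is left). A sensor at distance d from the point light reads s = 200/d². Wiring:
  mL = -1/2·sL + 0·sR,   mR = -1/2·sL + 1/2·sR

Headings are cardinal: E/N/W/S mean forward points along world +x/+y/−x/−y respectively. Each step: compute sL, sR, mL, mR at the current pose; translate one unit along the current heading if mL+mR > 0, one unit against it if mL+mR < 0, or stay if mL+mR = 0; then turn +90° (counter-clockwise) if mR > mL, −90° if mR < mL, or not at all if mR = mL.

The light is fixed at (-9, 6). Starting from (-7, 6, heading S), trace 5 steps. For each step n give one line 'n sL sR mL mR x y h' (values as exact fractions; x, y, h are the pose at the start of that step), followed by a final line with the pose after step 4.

n=0: pose=(-7,6,S); sL=200/29, sR=40; mL=-100/29, mR=480/29; mL+mR=380/29 → advance +1; mR−mL=20 → turn +1·90°
n=1: pose=(-7,5,E); sL=10, sR=25/4; mL=-5, mR=-15/8; mL+mR=-55/8 → advance -1; mR−mL=25/8 → turn +1·90°
n=2: pose=(-8,5,N); sL=40, sR=200/17; mL=-20, mR=-240/17; mL+mR=-580/17 → advance -1; mR−mL=100/17 → turn +1·90°
n=3: pose=(-8,4,W); sL=100/13, sR=100; mL=-50/13, mR=600/13; mL+mR=550/13 → advance +1; mR−mL=50 → turn +1·90°
n=4: pose=(-9,4,S); sL=8, sR=8; mL=-4, mR=0; mL+mR=-4 → advance -1; mR−mL=4 → turn +1·90°

0 200/29 40 -100/29 480/29 -7 6 S
1 10 25/4 -5 -15/8 -7 5 E
2 40 200/17 -20 -240/17 -8 5 N
3 100/13 100 -50/13 600/13 -8 4 W
4 8 8 -4 0 -9 4 S
final -9 5 E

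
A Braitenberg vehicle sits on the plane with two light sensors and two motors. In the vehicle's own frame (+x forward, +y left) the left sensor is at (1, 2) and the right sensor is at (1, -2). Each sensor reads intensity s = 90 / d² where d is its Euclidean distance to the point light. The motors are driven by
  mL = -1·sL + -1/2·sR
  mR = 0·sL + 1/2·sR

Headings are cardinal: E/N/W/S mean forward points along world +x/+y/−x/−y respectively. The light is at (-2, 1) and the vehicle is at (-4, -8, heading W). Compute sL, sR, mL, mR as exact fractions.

left sensor world pos  = (-5, -10); dL² = 130
right sensor world pos = (-5, -6); dR² = 58
sL = 90/130 = 9/13
sR = 90/58 = 45/29
mL = -1·sL + -1/2·sR = -1107/754
mR = 0·sL + 1/2·sR = 45/58

9/13 45/29 -1107/754 45/58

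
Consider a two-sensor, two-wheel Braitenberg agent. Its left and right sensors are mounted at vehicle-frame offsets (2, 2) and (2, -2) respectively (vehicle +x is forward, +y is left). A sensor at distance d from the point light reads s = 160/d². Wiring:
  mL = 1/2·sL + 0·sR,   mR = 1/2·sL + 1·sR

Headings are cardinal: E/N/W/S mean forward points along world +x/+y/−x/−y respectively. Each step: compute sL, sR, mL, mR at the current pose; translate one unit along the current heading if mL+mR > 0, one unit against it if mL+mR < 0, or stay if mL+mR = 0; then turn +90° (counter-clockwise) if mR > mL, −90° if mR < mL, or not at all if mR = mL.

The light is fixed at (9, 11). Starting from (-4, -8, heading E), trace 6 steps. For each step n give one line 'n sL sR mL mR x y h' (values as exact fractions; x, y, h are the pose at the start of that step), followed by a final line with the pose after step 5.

n=0: pose=(-4,-8,E); sL=16/41, sR=80/281; mL=8/41, mR=5528/11521; mL+mR=7776/11521 → advance +1; mR−mL=80/281 → turn +1·90°
n=1: pose=(-3,-8,N); sL=32/97, sR=160/389; mL=16/97, mR=21744/37733; mL+mR=27968/37733 → advance +1; mR−mL=160/389 → turn +1·90°
n=2: pose=(-3,-7,W); sL=40/149, sR=40/113; mL=20/149, mR=8220/16837; mL+mR=10480/16837 → advance +1; mR−mL=40/113 → turn +1·90°
n=3: pose=(-4,-7,S); sL=160/521, sR=32/125; mL=80/521, mR=26672/65125; mL+mR=36672/65125 → advance +1; mR−mL=32/125 → turn +1·90°
n=4: pose=(-4,-8,E); sL=16/41, sR=80/281; mL=8/41, mR=5528/11521; mL+mR=7776/11521 → advance +1; mR−mL=80/281 → turn +1·90°
n=5: pose=(-3,-8,N); sL=32/97, sR=160/389; mL=16/97, mR=21744/37733; mL+mR=27968/37733 → advance +1; mR−mL=160/389 → turn +1·90°

0 16/41 80/281 8/41 5528/11521 -4 -8 E
1 32/97 160/389 16/97 21744/37733 -3 -8 N
2 40/149 40/113 20/149 8220/16837 -3 -7 W
3 160/521 32/125 80/521 26672/65125 -4 -7 S
4 16/41 80/281 8/41 5528/11521 -4 -8 E
5 32/97 160/389 16/97 21744/37733 -3 -8 N
final -3 -7 W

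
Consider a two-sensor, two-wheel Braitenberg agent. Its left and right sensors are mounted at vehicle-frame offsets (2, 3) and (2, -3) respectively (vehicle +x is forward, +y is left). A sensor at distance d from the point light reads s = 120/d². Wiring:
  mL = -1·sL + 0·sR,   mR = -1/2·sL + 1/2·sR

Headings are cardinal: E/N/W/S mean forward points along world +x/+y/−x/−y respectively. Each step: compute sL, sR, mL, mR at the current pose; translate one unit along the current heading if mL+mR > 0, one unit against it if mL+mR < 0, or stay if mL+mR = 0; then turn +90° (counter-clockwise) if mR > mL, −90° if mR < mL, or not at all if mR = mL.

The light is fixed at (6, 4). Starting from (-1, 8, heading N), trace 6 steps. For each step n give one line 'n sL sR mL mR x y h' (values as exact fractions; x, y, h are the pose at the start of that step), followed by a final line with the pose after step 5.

0 15/17 30/13 -15/17 315/442 -1 8 N
1 40/27 40/39 -40/27 -80/351 -1 7 W
2 12 60/41 -12 -216/41 0 7 S
3 24/13 120/17 -24/13 576/221 0 8 E
4 6/5 3 -6/5 9/10 1 8 N
5 120/49 24/17 -120/49 -432/833 1 7 W
final 2 7 S

n=0: pose=(-1,8,N); sL=15/17, sR=30/13; mL=-15/17, mR=315/442; mL+mR=-75/442 → advance -1; mR−mL=705/442 → turn +1·90°
n=1: pose=(-1,7,W); sL=40/27, sR=40/39; mL=-40/27, mR=-80/351; mL+mR=-200/117 → advance -1; mR−mL=440/351 → turn +1·90°
n=2: pose=(0,7,S); sL=12, sR=60/41; mL=-12, mR=-216/41; mL+mR=-708/41 → advance -1; mR−mL=276/41 → turn +1·90°
n=3: pose=(0,8,E); sL=24/13, sR=120/17; mL=-24/13, mR=576/221; mL+mR=168/221 → advance +1; mR−mL=984/221 → turn +1·90°
n=4: pose=(1,8,N); sL=6/5, sR=3; mL=-6/5, mR=9/10; mL+mR=-3/10 → advance -1; mR−mL=21/10 → turn +1·90°
n=5: pose=(1,7,W); sL=120/49, sR=24/17; mL=-120/49, mR=-432/833; mL+mR=-2472/833 → advance -1; mR−mL=1608/833 → turn +1·90°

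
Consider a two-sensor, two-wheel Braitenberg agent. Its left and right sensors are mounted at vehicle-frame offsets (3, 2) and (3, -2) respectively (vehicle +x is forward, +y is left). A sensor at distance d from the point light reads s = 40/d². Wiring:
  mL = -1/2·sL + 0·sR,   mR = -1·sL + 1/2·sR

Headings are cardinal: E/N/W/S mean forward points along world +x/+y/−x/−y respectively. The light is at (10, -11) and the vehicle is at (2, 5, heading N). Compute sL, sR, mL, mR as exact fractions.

40/461 40/397 -20/461 -6660/183017

left sensor world pos  = (0, 8); dL² = 461
right sensor world pos = (4, 8); dR² = 397
sL = 40/461 = 40/461
sR = 40/397 = 40/397
mL = -1/2·sL + 0·sR = -20/461
mR = -1·sL + 1/2·sR = -6660/183017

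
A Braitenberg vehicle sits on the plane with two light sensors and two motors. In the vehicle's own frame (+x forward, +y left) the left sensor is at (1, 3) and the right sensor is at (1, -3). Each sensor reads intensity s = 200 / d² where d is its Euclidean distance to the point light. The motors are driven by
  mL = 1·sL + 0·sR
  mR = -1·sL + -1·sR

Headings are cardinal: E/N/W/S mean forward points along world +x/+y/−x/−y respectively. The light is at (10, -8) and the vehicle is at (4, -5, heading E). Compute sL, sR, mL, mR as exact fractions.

left sensor world pos  = (5, -2); dL² = 61
right sensor world pos = (5, -8); dR² = 25
sL = 200/61 = 200/61
sR = 200/25 = 8
mL = 1·sL + 0·sR = 200/61
mR = -1·sL + -1·sR = -688/61

200/61 8 200/61 -688/61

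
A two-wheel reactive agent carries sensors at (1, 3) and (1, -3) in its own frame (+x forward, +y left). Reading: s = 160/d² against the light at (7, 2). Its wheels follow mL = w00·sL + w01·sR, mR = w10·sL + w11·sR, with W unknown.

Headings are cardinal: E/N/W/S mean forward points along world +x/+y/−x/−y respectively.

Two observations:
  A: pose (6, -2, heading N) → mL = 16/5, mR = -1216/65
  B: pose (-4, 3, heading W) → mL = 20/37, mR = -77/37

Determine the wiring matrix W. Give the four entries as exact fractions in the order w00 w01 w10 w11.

obs A: pose=(6,-2,N) → sL=32/5, sR=160/13, mL=16/5, mR=-1216/65
obs B: pose=(-4,3,W) → sL=40/37, sR=1, mL=20/37, mR=-77/37
sensor matrix S = [[32/5, 160/13], [40/37, 1]]; det S = -16608/2405
solve [mL_A; mL_B] = S·[w00; w01] and [mR_A; mR_B] = S·[w10; w11]:
  w00 = 1/2, w01 = 0, w10 = -1, w11 = -1

1/2 0 -1 -1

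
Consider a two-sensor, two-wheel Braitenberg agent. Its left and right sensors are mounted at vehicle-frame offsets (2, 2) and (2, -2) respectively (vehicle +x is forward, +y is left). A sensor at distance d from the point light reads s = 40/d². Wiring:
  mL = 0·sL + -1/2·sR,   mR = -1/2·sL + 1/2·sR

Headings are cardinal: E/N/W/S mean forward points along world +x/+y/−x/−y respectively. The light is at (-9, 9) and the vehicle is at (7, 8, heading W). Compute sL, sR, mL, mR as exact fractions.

left sensor world pos  = (5, 6); dL² = 205
right sensor world pos = (5, 10); dR² = 197
sL = 40/205 = 8/41
sR = 40/197 = 40/197
mL = 0·sL + -1/2·sR = -20/197
mR = -1/2·sL + 1/2·sR = 32/8077

8/41 40/197 -20/197 32/8077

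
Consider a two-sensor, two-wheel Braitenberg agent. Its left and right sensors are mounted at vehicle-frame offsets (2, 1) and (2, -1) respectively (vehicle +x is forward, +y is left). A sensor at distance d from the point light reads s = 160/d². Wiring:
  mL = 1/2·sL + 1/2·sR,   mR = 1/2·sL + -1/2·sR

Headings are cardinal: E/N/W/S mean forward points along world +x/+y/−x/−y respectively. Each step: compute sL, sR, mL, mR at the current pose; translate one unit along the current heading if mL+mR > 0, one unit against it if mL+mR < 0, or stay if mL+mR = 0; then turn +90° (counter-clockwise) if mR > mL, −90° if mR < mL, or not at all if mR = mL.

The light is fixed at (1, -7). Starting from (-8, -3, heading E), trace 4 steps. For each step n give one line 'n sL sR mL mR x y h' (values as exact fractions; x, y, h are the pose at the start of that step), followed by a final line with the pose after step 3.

0 80/37 80/29 2640/1073 -320/1073 -8 -3 E
1 160/53 32/17 2208/901 512/901 -7 -3 S
2 20/13 40/29 550/377 30/377 -7 -4 W
3 32/25 160/89 3424/2225 -576/2225 -8 -4 N
final -8 -3 E

n=0: pose=(-8,-3,E); sL=80/37, sR=80/29; mL=2640/1073, mR=-320/1073; mL+mR=80/37 → advance +1; mR−mL=-80/29 → turn -1·90°
n=1: pose=(-7,-3,S); sL=160/53, sR=32/17; mL=2208/901, mR=512/901; mL+mR=160/53 → advance +1; mR−mL=-32/17 → turn -1·90°
n=2: pose=(-7,-4,W); sL=20/13, sR=40/29; mL=550/377, mR=30/377; mL+mR=20/13 → advance +1; mR−mL=-40/29 → turn -1·90°
n=3: pose=(-8,-4,N); sL=32/25, sR=160/89; mL=3424/2225, mR=-576/2225; mL+mR=32/25 → advance +1; mR−mL=-160/89 → turn -1·90°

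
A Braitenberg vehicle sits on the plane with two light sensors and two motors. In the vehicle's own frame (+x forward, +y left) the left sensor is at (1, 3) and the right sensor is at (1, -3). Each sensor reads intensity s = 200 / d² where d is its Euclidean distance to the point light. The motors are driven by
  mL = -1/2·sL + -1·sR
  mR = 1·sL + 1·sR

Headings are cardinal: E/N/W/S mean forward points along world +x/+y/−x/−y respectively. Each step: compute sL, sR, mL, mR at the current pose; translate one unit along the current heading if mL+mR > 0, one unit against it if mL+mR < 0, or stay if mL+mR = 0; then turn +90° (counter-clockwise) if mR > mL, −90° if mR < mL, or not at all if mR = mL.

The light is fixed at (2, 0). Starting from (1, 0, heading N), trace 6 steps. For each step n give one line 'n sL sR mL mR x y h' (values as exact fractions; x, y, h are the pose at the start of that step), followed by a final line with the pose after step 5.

n=0: pose=(1,0,N); sL=200/17, sR=40; mL=-780/17, mR=880/17; mL+mR=100/17 → advance +1; mR−mL=1660/17 → turn +1·90°
n=1: pose=(1,1,W); sL=25, sR=10; mL=-45/2, mR=35; mL+mR=25/2 → advance +1; mR−mL=115/2 → turn +1·90°
n=2: pose=(0,1,S); sL=200, sR=8; mL=-108, mR=208; mL+mR=100 → advance +1; mR−mL=316 → turn +1·90°
n=3: pose=(0,0,E); sL=20, sR=20; mL=-30, mR=40; mL+mR=10 → advance +1; mR−mL=70 → turn +1·90°
n=4: pose=(1,0,N); sL=200/17, sR=40; mL=-780/17, mR=880/17; mL+mR=100/17 → advance +1; mR−mL=1660/17 → turn +1·90°
n=5: pose=(1,1,W); sL=25, sR=10; mL=-45/2, mR=35; mL+mR=25/2 → advance +1; mR−mL=115/2 → turn +1·90°

0 200/17 40 -780/17 880/17 1 0 N
1 25 10 -45/2 35 1 1 W
2 200 8 -108 208 0 1 S
3 20 20 -30 40 0 0 E
4 200/17 40 -780/17 880/17 1 0 N
5 25 10 -45/2 35 1 1 W
final 0 1 S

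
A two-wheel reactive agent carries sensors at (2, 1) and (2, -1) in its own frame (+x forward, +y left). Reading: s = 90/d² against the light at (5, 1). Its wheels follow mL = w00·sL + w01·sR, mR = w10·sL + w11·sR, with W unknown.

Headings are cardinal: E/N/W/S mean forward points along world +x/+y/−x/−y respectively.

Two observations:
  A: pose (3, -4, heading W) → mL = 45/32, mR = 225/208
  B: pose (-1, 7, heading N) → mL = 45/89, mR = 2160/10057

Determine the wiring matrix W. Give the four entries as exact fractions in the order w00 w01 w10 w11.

0 1/2 -1 1

obs A: pose=(3,-4,W) → sL=45/26, sR=45/16, mL=45/32, mR=225/208
obs B: pose=(-1,7,N) → sL=90/113, sR=90/89, mL=45/89, mR=2160/10057
sensor matrix S = [[45/26, 45/16], [90/113, 90/89]]; det S = -512325/1045928
solve [mL_A; mL_B] = S·[w00; w01] and [mR_A; mR_B] = S·[w10; w11]:
  w00 = 0, w01 = 1/2, w10 = -1, w11 = 1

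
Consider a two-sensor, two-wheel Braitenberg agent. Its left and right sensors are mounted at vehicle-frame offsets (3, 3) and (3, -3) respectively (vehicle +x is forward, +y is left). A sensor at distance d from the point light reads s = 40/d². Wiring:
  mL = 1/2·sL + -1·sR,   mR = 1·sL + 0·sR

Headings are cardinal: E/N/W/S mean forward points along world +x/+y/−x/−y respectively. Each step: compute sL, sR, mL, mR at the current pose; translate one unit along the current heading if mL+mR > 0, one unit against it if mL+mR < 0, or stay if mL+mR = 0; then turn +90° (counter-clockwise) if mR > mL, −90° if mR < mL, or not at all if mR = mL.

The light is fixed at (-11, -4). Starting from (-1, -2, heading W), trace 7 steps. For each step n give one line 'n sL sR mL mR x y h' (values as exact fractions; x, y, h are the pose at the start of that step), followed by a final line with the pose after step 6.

n=0: pose=(-1,-2,W); sL=4/5, sR=20/37; mL=-26/185, mR=4/5; mL+mR=122/185 → advance +1; mR−mL=174/185 → turn +1·90°
n=1: pose=(-2,-2,S); sL=8/29, sR=40/37; mL=-1012/1073, mR=8/29; mL+mR=-716/1073 → advance -1; mR−mL=1308/1073 → turn +1·90°
n=2: pose=(-2,-1,E); sL=2/9, sR=5/18; mL=-1/6, mR=2/9; mL+mR=1/18 → advance +1; mR−mL=7/18 → turn +1·90°
n=3: pose=(-1,-1,N); sL=8/17, sR=8/41; mL=28/697, mR=8/17; mL+mR=356/697 → advance +1; mR−mL=300/697 → turn +1·90°
n=4: pose=(-1,0,W); sL=4/5, sR=20/49; mL=-2/245, mR=4/5; mL+mR=194/245 → advance +1; mR−mL=198/245 → turn +1·90°
n=5: pose=(-2,0,S); sL=8/29, sR=40/37; mL=-1012/1073, mR=8/29; mL+mR=-716/1073 → advance -1; mR−mL=1308/1073 → turn +1·90°
n=6: pose=(-2,1,E); sL=5/26, sR=10/37; mL=-335/1924, mR=5/26; mL+mR=35/1924 → advance +1; mR−mL=705/1924 → turn +1·90°

0 4/5 20/37 -26/185 4/5 -1 -2 W
1 8/29 40/37 -1012/1073 8/29 -2 -2 S
2 2/9 5/18 -1/6 2/9 -2 -1 E
3 8/17 8/41 28/697 8/17 -1 -1 N
4 4/5 20/49 -2/245 4/5 -1 0 W
5 8/29 40/37 -1012/1073 8/29 -2 0 S
6 5/26 10/37 -335/1924 5/26 -2 1 E
final -1 1 N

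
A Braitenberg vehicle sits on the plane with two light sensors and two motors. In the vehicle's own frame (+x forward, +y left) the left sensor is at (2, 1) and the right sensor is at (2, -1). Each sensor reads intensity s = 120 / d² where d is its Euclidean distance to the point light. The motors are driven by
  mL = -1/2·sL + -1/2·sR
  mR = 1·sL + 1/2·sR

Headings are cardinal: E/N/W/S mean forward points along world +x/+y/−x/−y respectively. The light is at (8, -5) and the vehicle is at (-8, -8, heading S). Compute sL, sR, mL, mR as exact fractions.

left sensor world pos  = (-7, -10); dL² = 250
right sensor world pos = (-9, -10); dR² = 314
sL = 120/250 = 12/25
sR = 120/314 = 60/157
mL = -1/2·sL + -1/2·sR = -1692/3925
mR = 1·sL + 1/2·sR = 2634/3925

12/25 60/157 -1692/3925 2634/3925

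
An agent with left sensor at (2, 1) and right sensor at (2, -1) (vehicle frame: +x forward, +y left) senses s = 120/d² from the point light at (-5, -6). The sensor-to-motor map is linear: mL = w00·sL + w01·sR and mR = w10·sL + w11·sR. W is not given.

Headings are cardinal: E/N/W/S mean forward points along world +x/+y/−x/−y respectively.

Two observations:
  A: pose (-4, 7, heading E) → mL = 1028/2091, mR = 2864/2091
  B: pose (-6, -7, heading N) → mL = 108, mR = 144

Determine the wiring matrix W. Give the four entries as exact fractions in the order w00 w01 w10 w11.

-1/2 1 1 1

obs A: pose=(-4,7,E) → sL=24/41, sR=40/51, mL=1028/2091, mR=2864/2091
obs B: pose=(-6,-7,N) → sL=24, sR=120, mL=108, mR=144
sensor matrix S = [[24/41, 40/51], [24, 120]]; det S = 35840/697
solve [mL_A; mL_B] = S·[w00; w01] and [mR_A; mR_B] = S·[w10; w11]:
  w00 = -1/2, w01 = 1, w10 = 1, w11 = 1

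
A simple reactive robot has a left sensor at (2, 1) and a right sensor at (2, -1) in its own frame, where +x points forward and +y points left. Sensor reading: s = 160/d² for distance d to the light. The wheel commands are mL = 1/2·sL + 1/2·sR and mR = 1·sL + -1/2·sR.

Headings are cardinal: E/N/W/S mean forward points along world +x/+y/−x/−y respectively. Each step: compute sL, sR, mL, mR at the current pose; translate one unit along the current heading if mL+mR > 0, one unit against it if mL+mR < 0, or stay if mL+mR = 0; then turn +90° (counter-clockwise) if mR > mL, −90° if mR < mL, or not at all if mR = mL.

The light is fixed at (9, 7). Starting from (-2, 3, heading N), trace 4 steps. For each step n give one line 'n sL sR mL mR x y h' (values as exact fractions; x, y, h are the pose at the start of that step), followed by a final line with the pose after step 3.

0 40/37 20/13 630/481 150/481 -2 3 N
1 32/17 160/97 2912/1649 1744/1649 -2 4 E
2 80/53 80/73 5040/3869 3720/3869 -1 4 S
3 160/169 160/153 25760/25857 10960/25857 -1 3 W
final -2 3 N

n=0: pose=(-2,3,N); sL=40/37, sR=20/13; mL=630/481, mR=150/481; mL+mR=60/37 → advance +1; mR−mL=-480/481 → turn -1·90°
n=1: pose=(-2,4,E); sL=32/17, sR=160/97; mL=2912/1649, mR=1744/1649; mL+mR=48/17 → advance +1; mR−mL=-1168/1649 → turn -1·90°
n=2: pose=(-1,4,S); sL=80/53, sR=80/73; mL=5040/3869, mR=3720/3869; mL+mR=120/53 → advance +1; mR−mL=-1320/3869 → turn -1·90°
n=3: pose=(-1,3,W); sL=160/169, sR=160/153; mL=25760/25857, mR=10960/25857; mL+mR=240/169 → advance +1; mR−mL=-14800/25857 → turn -1·90°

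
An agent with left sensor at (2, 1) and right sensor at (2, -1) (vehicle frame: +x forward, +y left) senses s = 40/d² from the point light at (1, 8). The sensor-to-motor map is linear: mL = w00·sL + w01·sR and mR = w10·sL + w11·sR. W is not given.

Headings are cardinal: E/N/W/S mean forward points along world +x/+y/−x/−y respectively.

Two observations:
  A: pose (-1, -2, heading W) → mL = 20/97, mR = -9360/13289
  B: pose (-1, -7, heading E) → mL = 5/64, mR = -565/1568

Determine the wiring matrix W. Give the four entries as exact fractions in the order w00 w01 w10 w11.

obs A: pose=(-1,-2,W) → sL=40/137, sR=40/97, mL=20/97, mR=-9360/13289
obs B: pose=(-1,-7,E) → sL=10/49, sR=5/32, mL=5/64, mR=-565/1568
sensor matrix S = [[40/137, 40/97], [10/49, 5/32]]; det S = -100375/2604644
solve [mL_A; mL_B] = S·[w00; w01] and [mR_A; mR_B] = S·[w10; w11]:
  w00 = 0, w01 = 1/2, w10 = -1, w11 = -1

0 1/2 -1 -1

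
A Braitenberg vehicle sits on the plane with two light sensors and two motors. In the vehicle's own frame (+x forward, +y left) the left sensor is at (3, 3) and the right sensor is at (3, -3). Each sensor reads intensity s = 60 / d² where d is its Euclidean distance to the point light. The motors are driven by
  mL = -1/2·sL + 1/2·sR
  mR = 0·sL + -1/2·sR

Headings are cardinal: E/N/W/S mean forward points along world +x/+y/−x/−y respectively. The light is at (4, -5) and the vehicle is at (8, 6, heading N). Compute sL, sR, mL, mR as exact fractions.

60/197 12/49 -288/9653 -6/49

left sensor world pos  = (5, 9); dL² = 197
right sensor world pos = (11, 9); dR² = 245
sL = 60/197 = 60/197
sR = 60/245 = 12/49
mL = -1/2·sL + 1/2·sR = -288/9653
mR = 0·sL + -1/2·sR = -6/49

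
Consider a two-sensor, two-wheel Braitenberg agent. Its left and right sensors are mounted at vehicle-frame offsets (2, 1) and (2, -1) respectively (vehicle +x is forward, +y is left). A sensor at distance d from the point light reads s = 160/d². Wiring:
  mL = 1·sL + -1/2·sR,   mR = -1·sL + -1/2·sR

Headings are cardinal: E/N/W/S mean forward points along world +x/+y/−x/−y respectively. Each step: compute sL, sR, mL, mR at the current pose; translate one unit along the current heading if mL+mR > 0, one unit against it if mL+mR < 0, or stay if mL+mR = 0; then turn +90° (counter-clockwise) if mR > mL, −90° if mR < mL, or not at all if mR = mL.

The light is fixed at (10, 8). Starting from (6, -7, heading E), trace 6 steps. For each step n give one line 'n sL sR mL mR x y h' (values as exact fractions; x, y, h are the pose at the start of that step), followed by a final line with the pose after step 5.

0 4/5 8/13 32/65 -72/65 6 -7 E
1 32/61 32/65 1104/3965 -3056/3965 5 -7 S
2 80/137 80/109 3240/14933 -14200/14933 5 -6 W
3 160/169 160/153 10960/25857 -38000/25857 6 -6 N
4 4/5 8/13 32/65 -72/65 6 -7 E
5 32/61 32/65 1104/3965 -3056/3965 5 -7 S
final 5 -6 W

n=0: pose=(6,-7,E); sL=4/5, sR=8/13; mL=32/65, mR=-72/65; mL+mR=-8/13 → advance -1; mR−mL=-8/5 → turn -1·90°
n=1: pose=(5,-7,S); sL=32/61, sR=32/65; mL=1104/3965, mR=-3056/3965; mL+mR=-32/65 → advance -1; mR−mL=-64/61 → turn -1·90°
n=2: pose=(5,-6,W); sL=80/137, sR=80/109; mL=3240/14933, mR=-14200/14933; mL+mR=-80/109 → advance -1; mR−mL=-160/137 → turn -1·90°
n=3: pose=(6,-6,N); sL=160/169, sR=160/153; mL=10960/25857, mR=-38000/25857; mL+mR=-160/153 → advance -1; mR−mL=-320/169 → turn -1·90°
n=4: pose=(6,-7,E); sL=4/5, sR=8/13; mL=32/65, mR=-72/65; mL+mR=-8/13 → advance -1; mR−mL=-8/5 → turn -1·90°
n=5: pose=(5,-7,S); sL=32/61, sR=32/65; mL=1104/3965, mR=-3056/3965; mL+mR=-32/65 → advance -1; mR−mL=-64/61 → turn -1·90°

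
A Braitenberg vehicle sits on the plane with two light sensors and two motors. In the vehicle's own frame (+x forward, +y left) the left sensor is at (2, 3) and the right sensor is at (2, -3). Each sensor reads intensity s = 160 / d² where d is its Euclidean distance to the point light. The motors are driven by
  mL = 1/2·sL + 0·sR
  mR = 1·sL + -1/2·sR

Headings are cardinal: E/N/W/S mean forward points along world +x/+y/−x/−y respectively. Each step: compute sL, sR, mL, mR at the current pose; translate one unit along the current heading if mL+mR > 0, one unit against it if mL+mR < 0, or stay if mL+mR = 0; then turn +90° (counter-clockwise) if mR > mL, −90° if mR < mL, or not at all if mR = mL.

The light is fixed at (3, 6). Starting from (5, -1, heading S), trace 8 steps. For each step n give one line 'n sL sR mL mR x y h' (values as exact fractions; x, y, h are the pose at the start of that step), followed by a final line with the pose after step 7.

n=0: pose=(5,-1,S); sL=80/53, sR=80/41; mL=40/53, mR=1160/2173; mL+mR=2800/2173 → advance +1; mR−mL=-480/2173 → turn -1·90°
n=1: pose=(5,-2,W); sL=160/121, sR=32/5; mL=80/121, mR=-1136/605; mL+mR=-736/605 → advance -1; mR−mL=-1536/605 → turn -1·90°
n=2: pose=(6,-2,N); sL=40/9, sR=20/9; mL=20/9, mR=10/3; mL+mR=50/9 → advance +1; mR−mL=10/9 → turn +1·90°
n=3: pose=(6,-1,W); sL=160/101, sR=160/17; mL=80/101, mR=-5360/1717; mL+mR=-4000/1717 → advance -1; mR−mL=-6720/1717 → turn -1·90°
n=4: pose=(7,-1,N); sL=80/13, sR=80/37; mL=40/13, mR=2440/481; mL+mR=3920/481 → advance +1; mR−mL=960/481 → turn +1·90°
n=5: pose=(7,0,W); sL=32/17, sR=160/13; mL=16/17, mR=-944/221; mL+mR=-736/221 → advance -1; mR−mL=-1152/221 → turn -1·90°
n=6: pose=(8,0,N); sL=8, sR=2; mL=4, mR=7; mL+mR=11 → advance +1; mR−mL=3 → turn +1·90°
n=7: pose=(8,1,W); sL=160/73, sR=160/13; mL=80/73, mR=-3760/949; mL+mR=-2720/949 → advance -1; mR−mL=-4800/949 → turn -1·90°

0 80/53 80/41 40/53 1160/2173 5 -1 S
1 160/121 32/5 80/121 -1136/605 5 -2 W
2 40/9 20/9 20/9 10/3 6 -2 N
3 160/101 160/17 80/101 -5360/1717 6 -1 W
4 80/13 80/37 40/13 2440/481 7 -1 N
5 32/17 160/13 16/17 -944/221 7 0 W
6 8 2 4 7 8 0 N
7 160/73 160/13 80/73 -3760/949 8 1 W
final 9 1 N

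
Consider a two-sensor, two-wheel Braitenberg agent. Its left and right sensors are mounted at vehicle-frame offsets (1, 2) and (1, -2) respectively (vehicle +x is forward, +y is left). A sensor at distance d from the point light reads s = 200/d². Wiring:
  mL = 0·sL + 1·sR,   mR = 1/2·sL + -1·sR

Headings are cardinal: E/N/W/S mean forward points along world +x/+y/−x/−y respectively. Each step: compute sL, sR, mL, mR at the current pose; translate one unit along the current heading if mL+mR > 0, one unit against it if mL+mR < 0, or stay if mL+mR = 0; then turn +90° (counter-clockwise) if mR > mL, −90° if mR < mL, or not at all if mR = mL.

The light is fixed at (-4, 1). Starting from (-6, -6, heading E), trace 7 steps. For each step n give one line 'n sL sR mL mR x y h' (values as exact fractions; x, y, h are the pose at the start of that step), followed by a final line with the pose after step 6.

n=0: pose=(-6,-6,E); sL=100/13, sR=100/41; mL=100/41, mR=750/533; mL+mR=50/13 → advance +1; mR−mL=-550/533 → turn -1·90°
n=1: pose=(-5,-6,S); sL=40/13, sR=200/73; mL=200/73, mR=-1140/949; mL+mR=20/13 → advance +1; mR−mL=-3740/949 → turn -1·90°
n=2: pose=(-5,-7,W); sL=25/13, sR=5; mL=5, mR=-105/26; mL+mR=25/26 → advance +1; mR−mL=-235/26 → turn -1·90°
n=3: pose=(-6,-7,N); sL=40/13, sR=200/49; mL=200/49, mR=-1620/637; mL+mR=20/13 → advance +1; mR−mL=-4220/637 → turn -1·90°
n=4: pose=(-6,-6,E); sL=100/13, sR=100/41; mL=100/41, mR=750/533; mL+mR=50/13 → advance +1; mR−mL=-550/533 → turn -1·90°
n=5: pose=(-5,-6,S); sL=40/13, sR=200/73; mL=200/73, mR=-1140/949; mL+mR=20/13 → advance +1; mR−mL=-3740/949 → turn -1·90°
n=6: pose=(-5,-7,W); sL=25/13, sR=5; mL=5, mR=-105/26; mL+mR=25/26 → advance +1; mR−mL=-235/26 → turn -1·90°

0 100/13 100/41 100/41 750/533 -6 -6 E
1 40/13 200/73 200/73 -1140/949 -5 -6 S
2 25/13 5 5 -105/26 -5 -7 W
3 40/13 200/49 200/49 -1620/637 -6 -7 N
4 100/13 100/41 100/41 750/533 -6 -6 E
5 40/13 200/73 200/73 -1140/949 -5 -6 S
6 25/13 5 5 -105/26 -5 -7 W
final -6 -7 N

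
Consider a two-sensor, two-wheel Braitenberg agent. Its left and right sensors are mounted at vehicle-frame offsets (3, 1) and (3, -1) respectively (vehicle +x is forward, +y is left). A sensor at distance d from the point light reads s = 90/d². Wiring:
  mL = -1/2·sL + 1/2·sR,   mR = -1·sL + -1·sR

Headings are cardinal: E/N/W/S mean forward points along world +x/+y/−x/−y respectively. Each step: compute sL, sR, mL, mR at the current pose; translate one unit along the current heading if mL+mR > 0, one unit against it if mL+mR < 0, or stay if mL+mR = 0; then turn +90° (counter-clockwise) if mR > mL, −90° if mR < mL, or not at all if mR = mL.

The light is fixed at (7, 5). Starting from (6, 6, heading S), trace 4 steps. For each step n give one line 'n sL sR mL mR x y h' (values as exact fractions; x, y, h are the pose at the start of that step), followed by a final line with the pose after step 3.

0 45/2 45/4 -45/8 -135/4 6 6 S
1 90/17 18/5 -72/85 -756/85 6 7 W
2 45/13 45/13 0 -90/13 7 7 N
3 90/13 10 20/13 -220/13 7 6 E
final 6 6 S

n=0: pose=(6,6,S); sL=45/2, sR=45/4; mL=-45/8, mR=-135/4; mL+mR=-315/8 → advance -1; mR−mL=-225/8 → turn -1·90°
n=1: pose=(6,7,W); sL=90/17, sR=18/5; mL=-72/85, mR=-756/85; mL+mR=-828/85 → advance -1; mR−mL=-684/85 → turn -1·90°
n=2: pose=(7,7,N); sL=45/13, sR=45/13; mL=0, mR=-90/13; mL+mR=-90/13 → advance -1; mR−mL=-90/13 → turn -1·90°
n=3: pose=(7,6,E); sL=90/13, sR=10; mL=20/13, mR=-220/13; mL+mR=-200/13 → advance -1; mR−mL=-240/13 → turn -1·90°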